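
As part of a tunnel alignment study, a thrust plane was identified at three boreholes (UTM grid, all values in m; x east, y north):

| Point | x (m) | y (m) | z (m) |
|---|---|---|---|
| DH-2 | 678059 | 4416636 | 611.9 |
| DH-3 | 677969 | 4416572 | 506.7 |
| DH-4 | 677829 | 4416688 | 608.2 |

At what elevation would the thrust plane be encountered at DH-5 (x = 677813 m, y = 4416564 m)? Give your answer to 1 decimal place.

Let the plane be z = a·x + b·y + c.
DH-3−DH-2: −90a − 64b = −105.2;  DH-4−DH-2: −230a + 52b = −3.7.
Solving gives a = 0.294185567, b = 1.230051546.
Then c = 611.9 − a·678059 − b·4416636 = −5631553.21.
At (677813, 4416564): z = 199402.8 + 5432601.4 − 5631553.21 = 451.0 m.

451.0 m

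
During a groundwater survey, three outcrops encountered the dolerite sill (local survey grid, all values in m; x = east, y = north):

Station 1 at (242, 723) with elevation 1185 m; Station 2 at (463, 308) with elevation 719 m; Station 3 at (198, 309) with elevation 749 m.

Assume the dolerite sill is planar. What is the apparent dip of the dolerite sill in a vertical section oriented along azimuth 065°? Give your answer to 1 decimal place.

Two edge vectors: Station 1→Station 2 = (221, -415, -466), Station 1→Station 3 = (-44, -414, -436).
Normal n = (Station 1→Station 2) × (Station 1→Station 3) = (-11984, 116860, -109754).
So ∂z/∂x = −n_x/n_z = −0.10919 and ∂z/∂y = −n_y/n_z = 1.06474.
Unit vector along 065° is (sin 65°, cos 65°) = (0.9063, 0.4226).
Slope in that direction = a·(0.9063) + b·(0.4226) = 0.35102.
Apparent dip = arctan|0.35102| = 19.3° (true dip is 46.9°, so apparent ≤ true as expected).

19.3°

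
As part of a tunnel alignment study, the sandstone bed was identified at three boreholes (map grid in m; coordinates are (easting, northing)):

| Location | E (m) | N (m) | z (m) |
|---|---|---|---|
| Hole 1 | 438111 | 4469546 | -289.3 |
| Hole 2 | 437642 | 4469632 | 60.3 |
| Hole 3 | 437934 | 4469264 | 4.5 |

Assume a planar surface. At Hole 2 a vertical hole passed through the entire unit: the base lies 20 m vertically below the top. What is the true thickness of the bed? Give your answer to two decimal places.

14.25 m

Two edge vectors: Hole 1→Hole 2 = (-469, 86, 349.6), Hole 1→Hole 3 = (-177, -282, 293.8).
Normal n = (Hole 1→Hole 2) × (Hole 1→Hole 3) = (123854, 75913, 147480).
So ∂z/∂E = −n_x/n_z = −0.83980 and ∂z/∂N = −n_y/n_z = −0.51473.
|∇z| = √(a²+b²) = 0.98500, so dip δ = arctan(0.98500) = 44.57°.
True thickness = vertical thickness × cos δ = 20 × cos 44.57° = 14.25 m.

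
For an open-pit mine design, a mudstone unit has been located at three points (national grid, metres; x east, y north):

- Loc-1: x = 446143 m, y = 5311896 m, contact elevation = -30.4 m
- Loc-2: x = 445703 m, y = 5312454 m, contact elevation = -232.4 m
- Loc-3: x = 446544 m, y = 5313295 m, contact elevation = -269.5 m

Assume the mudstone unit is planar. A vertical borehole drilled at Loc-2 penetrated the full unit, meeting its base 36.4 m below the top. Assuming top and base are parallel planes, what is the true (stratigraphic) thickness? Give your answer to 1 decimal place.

Let the plane be z = a·x + b·y + c.
Loc-2−Loc-1: −440a + 558b = −202;  Loc-3−Loc-1: 401a + 1399b = −239.1.
Solving gives a = 0.17774, b = −0.22185.
|∇z| = √(a²+b²) = 0.28427, so dip δ = arctan(0.28427) = 15.87°.
True thickness = vertical thickness × cos δ = 36.4 × cos 15.87° = 35.0 m.

35.0 m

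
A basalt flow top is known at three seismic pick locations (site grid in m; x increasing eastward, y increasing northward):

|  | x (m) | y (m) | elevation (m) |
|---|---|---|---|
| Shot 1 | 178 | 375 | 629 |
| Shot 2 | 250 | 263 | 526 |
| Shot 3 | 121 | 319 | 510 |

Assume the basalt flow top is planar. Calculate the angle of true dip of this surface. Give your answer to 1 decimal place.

Let the plane be z = a·x + b·y + c.
Shot 2−Shot 1: 72a − 112b = −103;  Shot 3−Shot 1: −57a − 56b = −119.
Solving gives a = 0.72581, b = 1.38623.
Gradient magnitude |∇z| = √(a² + b²) = √(0.52680 + 1.92164) = 1.56475.
True dip = arctan(1.56475) = 57.4°, dipping toward SSW (azimuth ≈ 208°).

57.4°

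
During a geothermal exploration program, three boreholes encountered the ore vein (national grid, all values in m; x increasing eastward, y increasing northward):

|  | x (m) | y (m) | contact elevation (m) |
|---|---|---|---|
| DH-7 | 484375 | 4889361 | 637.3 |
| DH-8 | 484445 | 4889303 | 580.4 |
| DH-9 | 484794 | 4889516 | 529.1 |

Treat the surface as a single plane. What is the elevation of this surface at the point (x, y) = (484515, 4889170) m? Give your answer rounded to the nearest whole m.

489 m

Two edge vectors: DH-7→DH-8 = (70, -58, -56.9), DH-7→DH-9 = (419, 155, -108.2).
Normal n = (DH-7→DH-8) × (DH-7→DH-9) = (15095.1, -16267.1, 35152).
So ∂z/∂x = −n_x/n_z = −0.42942365 and ∂z/∂y = −n_y/n_z = 0.46276457.
Intercept c from DH-7: 637.3 + 208002.08 − 2262623.02 = −2053983.64.
At (484515, 4889170): z = −208062.2 + 2262534.6 − 2053983.64 = 488.8 m.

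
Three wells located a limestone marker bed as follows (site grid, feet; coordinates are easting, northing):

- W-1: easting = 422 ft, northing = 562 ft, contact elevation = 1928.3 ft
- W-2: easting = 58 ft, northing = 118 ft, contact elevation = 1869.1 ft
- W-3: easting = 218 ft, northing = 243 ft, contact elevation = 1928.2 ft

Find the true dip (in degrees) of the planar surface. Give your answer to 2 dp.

41.20°

Let the plane be z = a·easting + b·northing + c.
W-2−W-1: −364a − 444b = −59.2;  W-3−W-1: −204a − 319b = −0.1.
Solving gives a = 0.73768, b = −0.47143.
Gradient magnitude |∇z| = √(a² + b²) = √(0.54417 + 0.22225) = 0.87546.
True dip = arctan(0.87546) = 41.20°, dipping toward WNW (azimuth ≈ 303°).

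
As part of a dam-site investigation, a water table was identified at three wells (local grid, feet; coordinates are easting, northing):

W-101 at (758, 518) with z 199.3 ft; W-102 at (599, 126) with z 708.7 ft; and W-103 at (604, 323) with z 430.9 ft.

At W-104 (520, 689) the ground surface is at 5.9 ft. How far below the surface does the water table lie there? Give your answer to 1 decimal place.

118.3 ft

Two edge vectors: W-101→W-102 = (-159, -392, 509.4), W-101→W-103 = (-154, -195, 231.6).
Normal n = (W-101→W-102) × (W-101→W-103) = (8545.8, -41623.2, -29363).
So ∂z/∂easting = −n_x/n_z = 0.29104 and ∂z/∂northing = −n_y/n_z = −1.41754.
Intercept c from W-101: 199.3 − 220.61 + 734.29 = 712.98.
At (520, 689): z_contact = 151.34 − 976.68 + 712.98 = -112.37 ft.
Depth below ground = 5.9 − (-112.37) = 118.3 ft.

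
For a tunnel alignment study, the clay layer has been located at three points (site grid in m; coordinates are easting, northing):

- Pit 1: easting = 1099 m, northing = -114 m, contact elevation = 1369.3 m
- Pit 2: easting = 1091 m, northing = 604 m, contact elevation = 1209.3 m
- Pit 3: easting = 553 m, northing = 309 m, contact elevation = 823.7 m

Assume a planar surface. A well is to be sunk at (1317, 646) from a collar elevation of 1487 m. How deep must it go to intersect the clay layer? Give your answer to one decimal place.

98.2 m

Let the plane be z = a·easting + b·northing + c.
Pit 2−Pit 1: −8a + 718b = −160;  Pit 3−Pit 1: −546a + 423b = −545.6.
Solving gives a = 0.833824, b = −0.213551.
Then c = 1369.3 − a·1099 − b·-114 = 428.58.
At (1317, 646): z_contact = 1098.15 − 137.95 + 428.58 = 1388.78 m.
Depth below ground = 1487 − 1388.78 = 98.2 m.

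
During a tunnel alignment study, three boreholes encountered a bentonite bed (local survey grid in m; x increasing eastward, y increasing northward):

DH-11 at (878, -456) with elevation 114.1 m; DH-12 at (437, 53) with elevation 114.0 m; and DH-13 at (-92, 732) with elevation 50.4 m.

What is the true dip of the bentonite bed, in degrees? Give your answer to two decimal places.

54.78°

Let the plane be z = a·x + b·y + c.
DH-12−DH-11: −441a + 509b = −0.1;  DH-13−DH-11: −970a + 1188b = −63.7.
Solving gives a = −1.07047, b = −0.92765.
Gradient magnitude |∇z| = √(a² + b²) = √(1.14590 + 0.86054) = 1.41649.
True dip = arctan(1.41649) = 54.78°, dipping toward NE (azimuth ≈ 049°).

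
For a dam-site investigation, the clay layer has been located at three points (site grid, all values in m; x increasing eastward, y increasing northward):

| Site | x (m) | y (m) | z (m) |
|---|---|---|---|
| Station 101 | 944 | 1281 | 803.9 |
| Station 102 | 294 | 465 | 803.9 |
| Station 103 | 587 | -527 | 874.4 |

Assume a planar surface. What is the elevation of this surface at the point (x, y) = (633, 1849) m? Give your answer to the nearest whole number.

754 m

Two edge vectors: Station 101→Station 102 = (-650, -816, 0), Station 101→Station 103 = (-357, -1808, 70.5).
Normal n = (Station 101→Station 102) × (Station 101→Station 103) = (-57528, 45825, 883888).
So ∂z/∂x = −n_x/n_z = 0.06509 and ∂z/∂y = −n_y/n_z = −0.05184.
Intercept c from Station 101: 803.9 − 61.44 + 66.41 = 808.87.
At (633, 1849): z = 41.2 − 95.9 + 808.87 = 754.2 m.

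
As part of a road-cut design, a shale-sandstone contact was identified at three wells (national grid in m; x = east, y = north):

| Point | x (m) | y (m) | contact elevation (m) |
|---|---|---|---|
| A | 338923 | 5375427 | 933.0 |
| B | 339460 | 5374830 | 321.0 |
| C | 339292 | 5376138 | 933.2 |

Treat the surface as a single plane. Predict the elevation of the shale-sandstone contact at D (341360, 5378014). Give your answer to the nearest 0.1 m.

Two edge vectors: A→B = (537, -597, -612), A→C = (369, 711, 0.2).
Normal n = (A→B) × (A→C) = (435012.6, -225935.4, 602100).
So ∂z/∂x = −n_x/n_z = −0.722492277 and ∂z/∂y = −n_y/n_z = 0.375245640.
Intercept c from A: 933 + 244869.25 − 2017105.55 = −1771303.30.
At (341360, 5378014): z = −246630.0 + 2018076.3 − 1771303.30 = 143.0 m.

143.0 m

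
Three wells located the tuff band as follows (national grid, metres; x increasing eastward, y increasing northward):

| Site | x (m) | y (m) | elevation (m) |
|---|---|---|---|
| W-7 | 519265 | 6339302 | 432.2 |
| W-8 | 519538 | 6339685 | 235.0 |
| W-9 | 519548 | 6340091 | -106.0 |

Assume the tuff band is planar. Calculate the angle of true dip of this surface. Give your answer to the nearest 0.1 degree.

44.2°

Let the plane be z = a·x + b·y + c.
W-8−W-7: 273a + 383b = −197.2;  W-9−W-7: 283a + 789b = −538.2.
Solving gives a = 0.47230, b = −0.85153.
Gradient magnitude |∇z| = √(a² + b²) = √(0.22307 + 0.72511) = 0.97374.
True dip = arctan(0.97374) = 44.2°, dipping toward NNW (azimuth ≈ 331°).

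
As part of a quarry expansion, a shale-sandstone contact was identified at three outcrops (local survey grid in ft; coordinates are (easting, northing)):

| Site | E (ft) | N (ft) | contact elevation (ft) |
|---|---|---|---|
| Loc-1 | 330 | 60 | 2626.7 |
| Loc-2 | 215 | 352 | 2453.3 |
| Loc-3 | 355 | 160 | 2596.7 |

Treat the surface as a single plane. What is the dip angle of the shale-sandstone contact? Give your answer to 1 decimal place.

31.6°

Two edge vectors: Loc-1→Loc-2 = (-115, 292, -173.4), Loc-1→Loc-3 = (25, 100, -30).
Normal n = (Loc-1→Loc-2) × (Loc-1→Loc-3) = (8580, -7785, -18800).
So ∂z/∂E = −n_x/n_z = 0.45638 and ∂z/∂N = −n_y/n_z = −0.41410.
Gradient magnitude |∇z| = √(a² + b²) = √(0.20829 + 0.17148) = 0.61625.
True dip = arctan(0.61625) = 31.6°, dipping toward NW (azimuth ≈ 312°).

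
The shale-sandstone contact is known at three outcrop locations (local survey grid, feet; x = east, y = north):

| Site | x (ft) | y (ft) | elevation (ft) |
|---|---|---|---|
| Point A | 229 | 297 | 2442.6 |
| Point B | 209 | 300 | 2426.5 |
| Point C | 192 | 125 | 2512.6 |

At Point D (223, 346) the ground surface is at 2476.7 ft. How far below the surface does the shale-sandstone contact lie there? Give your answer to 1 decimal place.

66.0 ft

Two edge vectors: Point A→Point B = (-20, 3, -16.1), Point A→Point C = (-37, -172, 70).
Normal n = (Point A→Point B) × (Point A→Point C) = (-2559.2, 1995.7, 3551).
So ∂z/∂x = −n_x/n_z = 0.72070 and ∂z/∂y = −n_y/n_z = −0.56201.
Intercept c from Point A: 2442.6 − 165.04 + 166.92 = 2444.48.
At (223, 346): z_contact = 160.72 − 194.46 + 2444.48 = 2410.74 ft.
Depth below ground = 2476.7 − 2410.74 = 66.0 ft.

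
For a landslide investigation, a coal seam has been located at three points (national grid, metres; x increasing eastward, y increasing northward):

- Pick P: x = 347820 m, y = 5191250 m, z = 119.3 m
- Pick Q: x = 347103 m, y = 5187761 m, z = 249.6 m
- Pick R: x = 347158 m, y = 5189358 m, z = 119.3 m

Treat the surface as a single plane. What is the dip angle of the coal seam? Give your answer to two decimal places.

15.32°

Let the plane be z = a·x + b·y + c.
Pick Q−Pick P: −717a − 3489b = 130.3;  Pick R−Pick P: −662a − 1892b = 0.
Solving gives a = 0.25864, b = −0.09050.
Gradient magnitude |∇z| = √(a² + b²) = √(0.06690 + 0.00819) = 0.27402.
True dip = arctan(0.27402) = 15.32°, dipping toward WNW (azimuth ≈ 289°).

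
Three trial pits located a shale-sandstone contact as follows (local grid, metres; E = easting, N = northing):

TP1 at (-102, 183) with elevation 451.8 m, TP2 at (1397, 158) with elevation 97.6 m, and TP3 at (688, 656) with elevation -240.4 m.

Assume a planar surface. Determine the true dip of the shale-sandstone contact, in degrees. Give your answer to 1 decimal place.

Two edge vectors: TP1→TP2 = (1499, -25, -354.2), TP1→TP3 = (790, 473, -692.2).
Normal n = (TP1→TP2) × (TP1→TP3) = (184841.6, 757789.8, 728777).
So ∂z/∂E = −n_x/n_z = −0.25363 and ∂z/∂N = −n_y/n_z = −1.03981.
Gradient magnitude |∇z| = √(a² + b²) = √(0.06433 + 1.08121) = 1.07030.
True dip = arctan(1.07030) = 46.9°, dipping toward NNE (azimuth ≈ 014°).

46.9°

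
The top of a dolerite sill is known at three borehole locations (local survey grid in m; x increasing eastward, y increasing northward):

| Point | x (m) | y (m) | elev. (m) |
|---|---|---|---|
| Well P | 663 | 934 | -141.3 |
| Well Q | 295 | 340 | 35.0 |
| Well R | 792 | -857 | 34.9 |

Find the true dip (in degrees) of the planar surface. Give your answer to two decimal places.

Two edge vectors: Well P→Well Q = (-368, -594, 176.3), Well P→Well R = (129, -1791, 176.2).
Normal n = (Well P→Well Q) × (Well P→Well R) = (211090.5, 87584.3, 735714).
So ∂z/∂x = −n_x/n_z = −0.28692 and ∂z/∂y = −n_y/n_z = −0.11905.
Gradient magnitude |∇z| = √(a² + b²) = √(0.08232 + 0.01417) = 0.31064.
True dip = arctan(0.31064) = 17.26°, dipping toward ENE (azimuth ≈ 067°).

17.26°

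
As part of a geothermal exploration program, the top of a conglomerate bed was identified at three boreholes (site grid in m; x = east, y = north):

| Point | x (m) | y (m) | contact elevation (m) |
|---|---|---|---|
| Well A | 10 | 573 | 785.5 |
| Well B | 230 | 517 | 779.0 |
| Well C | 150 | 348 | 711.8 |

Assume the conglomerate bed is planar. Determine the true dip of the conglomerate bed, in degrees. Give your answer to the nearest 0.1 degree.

Let the plane be z = a·x + b·y + c.
Well B−Well A: 220a − 56b = −6.5;  Well C−Well A: 140a − 225b = −73.7.
Solving gives a = 0.06396, b = 0.36735.
Gradient magnitude |∇z| = √(a² + b²) = √(0.00409 + 0.13495) = 0.37288.
True dip = arctan(0.37288) = 20.4°, dipping toward S (azimuth ≈ 190°).

20.4°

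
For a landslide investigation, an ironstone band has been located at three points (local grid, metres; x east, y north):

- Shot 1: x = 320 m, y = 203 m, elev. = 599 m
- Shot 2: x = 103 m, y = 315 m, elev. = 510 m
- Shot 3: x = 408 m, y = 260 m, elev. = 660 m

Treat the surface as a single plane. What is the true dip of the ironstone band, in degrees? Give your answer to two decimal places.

Two edge vectors: Shot 1→Shot 2 = (-217, 112, -89), Shot 1→Shot 3 = (88, 57, 61).
Normal n = (Shot 1→Shot 2) × (Shot 1→Shot 3) = (11905, 5405, -22225).
So ∂z/∂x = −n_x/n_z = 0.53566 and ∂z/∂y = −n_y/n_z = 0.24319.
Gradient magnitude |∇z| = √(a² + b²) = √(0.28693 + 0.05914) = 0.58828.
True dip = arctan(0.58828) = 30.47°, dipping toward WSW (azimuth ≈ 246°).

30.47°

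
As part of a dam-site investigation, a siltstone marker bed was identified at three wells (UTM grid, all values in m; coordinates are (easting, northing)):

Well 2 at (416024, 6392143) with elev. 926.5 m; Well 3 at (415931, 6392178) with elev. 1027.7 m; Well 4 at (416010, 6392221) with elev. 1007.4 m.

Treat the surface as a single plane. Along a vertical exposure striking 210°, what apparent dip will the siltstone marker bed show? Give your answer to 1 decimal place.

Two edge vectors: Well 2→Well 3 = (-93, 35, 101.2), Well 2→Well 4 = (-14, 78, 80.9).
Normal n = (Well 2→Well 3) × (Well 2→Well 4) = (-5062.1, 6106.9, -6764).
So ∂z/∂E = −n_x/n_z = −0.74839 and ∂z/∂N = −n_y/n_z = 0.90285.
Unit vector along 210° is (sin 210°, cos 210°) = (-0.5000, -0.8660).
Slope in that direction = a·(-0.5000) + b·(-0.8660) = −0.40770.
Apparent dip = arctan|0.40770| = 22.2° (true dip is 49.5°, so apparent ≤ true as expected).

22.2°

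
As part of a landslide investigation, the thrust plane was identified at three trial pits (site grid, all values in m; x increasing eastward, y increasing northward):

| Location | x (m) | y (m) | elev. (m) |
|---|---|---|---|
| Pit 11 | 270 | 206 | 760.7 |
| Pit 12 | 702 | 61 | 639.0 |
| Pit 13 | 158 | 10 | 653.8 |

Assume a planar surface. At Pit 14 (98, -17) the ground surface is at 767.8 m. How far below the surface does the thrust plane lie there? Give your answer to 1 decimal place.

125.0 m

Let the plane be z = a·x + b·y + c.
Pit 12−Pit 11: 432a − 145b = −121.7;  Pit 13−Pit 11: −112a − 196b = −106.9.
Solving gives a = −0.08277, b = 0.59271.
Then c = 760.7 − a·270 − b·206 = 660.95.
At (98, -17): z_contact = −8.11 − 10.08 + 660.95 = 642.76 m.
Depth below ground = 767.8 − 642.76 = 125.0 m.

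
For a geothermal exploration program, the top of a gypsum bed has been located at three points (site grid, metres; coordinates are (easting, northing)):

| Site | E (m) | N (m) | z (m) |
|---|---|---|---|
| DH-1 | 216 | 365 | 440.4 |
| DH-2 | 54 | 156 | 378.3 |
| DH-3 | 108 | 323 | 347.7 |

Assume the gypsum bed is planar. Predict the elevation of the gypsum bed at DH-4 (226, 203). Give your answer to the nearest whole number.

Two edge vectors: DH-1→DH-2 = (-162, -209, -62.1), DH-1→DH-3 = (-108, -42, -92.7).
Normal n = (DH-1→DH-2) × (DH-1→DH-3) = (16766.1, -8310.6, -15768).
So ∂z/∂E = −n_x/n_z = 1.06330 and ∂z/∂N = −n_y/n_z = −0.52705.
Intercept c from DH-1: 440.4 − 229.67 + 192.38 = 403.10.
At (226, 203): z = 240.3 − 107.0 + 403.10 = 536.4 m.

536 m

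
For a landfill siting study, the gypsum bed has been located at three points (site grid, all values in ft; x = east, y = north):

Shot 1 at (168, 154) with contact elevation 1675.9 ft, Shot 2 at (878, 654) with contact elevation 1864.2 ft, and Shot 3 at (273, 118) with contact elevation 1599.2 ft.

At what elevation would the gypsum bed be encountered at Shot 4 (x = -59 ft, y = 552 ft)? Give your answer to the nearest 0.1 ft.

Two edge vectors: Shot 1→Shot 2 = (710, 500, 188.3), Shot 1→Shot 3 = (105, -36, -76.7).
Normal n = (Shot 1→Shot 2) × (Shot 1→Shot 3) = (-31571.2, 74228.5, -78060).
So ∂z/∂x = −n_x/n_z = −0.40445 and ∂z/∂y = −n_y/n_z = 0.95092.
Intercept c from Shot 1: 1675.9 + 67.95 − 146.44 = 1597.41.
At (-59, 552): z = 23.9 + 524.9 + 1597.41 = 2146.2 ft.

2146.2 ft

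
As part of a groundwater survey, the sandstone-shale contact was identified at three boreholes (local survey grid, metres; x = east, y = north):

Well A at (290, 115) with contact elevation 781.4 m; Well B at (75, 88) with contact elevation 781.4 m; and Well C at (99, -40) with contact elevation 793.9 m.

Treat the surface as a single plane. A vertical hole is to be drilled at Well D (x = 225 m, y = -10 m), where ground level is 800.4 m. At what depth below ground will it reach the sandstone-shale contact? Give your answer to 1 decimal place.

7.9 m

Let the plane be z = a·x + b·y + c.
Well B−Well A: −215a − 27b = 0;  Well C−Well A: −191a − 155b = 12.5.
Solving gives a = 0.01198, b = −0.09541.
Then c = 781.4 − a·290 − b·115 = 788.90.
At (225, -10): z_contact = 2.70 + 0.95 + 788.90 = 792.55 m.
Depth below ground = 800.4 − 792.55 = 7.9 m.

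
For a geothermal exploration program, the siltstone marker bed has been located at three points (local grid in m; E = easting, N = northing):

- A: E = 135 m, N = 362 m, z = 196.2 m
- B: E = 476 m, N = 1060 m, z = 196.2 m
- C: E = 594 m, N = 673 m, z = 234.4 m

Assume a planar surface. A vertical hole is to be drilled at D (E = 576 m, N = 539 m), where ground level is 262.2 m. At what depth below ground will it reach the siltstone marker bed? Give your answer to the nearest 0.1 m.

Let the plane be z = a·E + b·N + c.
B−A: 341a + 698b = 0;  C−A: 459a + 311b = 38.2.
Solving gives a = 0.124404, b = −0.060776.
Then c = 196.2 − a·135 − b·362 = 201.41.
At (576, 539): z_contact = 71.66 − 32.76 + 201.41 = 240.30 m.
Depth below ground = 262.2 − 240.30 = 21.9 m.

21.9 m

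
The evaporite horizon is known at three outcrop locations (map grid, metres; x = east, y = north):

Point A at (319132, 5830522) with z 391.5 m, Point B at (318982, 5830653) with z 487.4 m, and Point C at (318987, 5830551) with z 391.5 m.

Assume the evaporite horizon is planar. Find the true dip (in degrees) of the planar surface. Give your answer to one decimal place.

44.1°

Two edge vectors: Point A→Point B = (-150, 131, 95.9), Point A→Point C = (-145, 29, 0).
Normal n = (Point A→Point B) × (Point A→Point C) = (-2781.1, -13905.5, 14645).
So ∂z/∂x = −n_x/n_z = 0.18990 and ∂z/∂y = −n_y/n_z = 0.94950.
Gradient magnitude |∇z| = √(a² + b²) = √(0.03606 + 0.90156) = 0.96831.
True dip = arctan(0.96831) = 44.1°, dipping toward SSW (azimuth ≈ 191°).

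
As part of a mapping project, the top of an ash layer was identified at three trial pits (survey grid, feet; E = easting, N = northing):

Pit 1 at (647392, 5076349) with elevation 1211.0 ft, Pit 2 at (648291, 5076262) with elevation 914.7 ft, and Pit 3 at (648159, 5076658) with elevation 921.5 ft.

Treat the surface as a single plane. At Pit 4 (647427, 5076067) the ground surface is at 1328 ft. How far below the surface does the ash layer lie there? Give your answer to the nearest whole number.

Two edge vectors: Pit 1→Pit 2 = (899, -87, -296.3), Pit 1→Pit 3 = (767, 309, -289.5).
Normal n = (Pit 1→Pit 2) × (Pit 1→Pit 3) = (116743.2, 32998.4, 344520).
So ∂z/∂E = −n_x/n_z = −0.33885754 and ∂z/∂N = −n_y/n_z = −0.09578080.
Intercept c from Pit 1: 1211 + 219373.66 + 486216.75 = 706801.41.
At (647427, 5076067): z_contact = −219385.5 − 486189.7 + 706801.41 = 1226.2 ft.
Depth below ground = 1328 − 1226.2 = 102 ft.

102 ft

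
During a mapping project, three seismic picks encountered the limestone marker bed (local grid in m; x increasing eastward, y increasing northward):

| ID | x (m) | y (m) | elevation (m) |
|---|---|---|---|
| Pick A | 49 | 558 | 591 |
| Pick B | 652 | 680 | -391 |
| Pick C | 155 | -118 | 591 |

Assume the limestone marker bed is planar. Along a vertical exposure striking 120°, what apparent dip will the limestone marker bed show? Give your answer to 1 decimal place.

Let the plane be z = a·x + b·y + c.
Pick B−Pick A: 603a + 122b = −982;  Pick C−Pick A: 106a − 676b = 0.
Solving gives a = −1.57845, b = −0.24751.
Unit vector along 120° is (sin 120°, cos 120°) = (0.8660, -0.5000).
Slope in that direction = a·(0.8660) + b·(-0.5000) = −1.24322.
Apparent dip = arctan|1.24322| = 51.2° (true dip is 58.0°, so apparent ≤ true as expected).

51.2°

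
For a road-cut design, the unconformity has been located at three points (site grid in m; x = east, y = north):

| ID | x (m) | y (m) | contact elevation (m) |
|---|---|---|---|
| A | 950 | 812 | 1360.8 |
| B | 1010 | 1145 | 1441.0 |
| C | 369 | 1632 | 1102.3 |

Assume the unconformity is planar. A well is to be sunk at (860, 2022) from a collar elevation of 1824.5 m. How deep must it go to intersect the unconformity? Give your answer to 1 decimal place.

365.0 m

Let the plane be z = a·x + b·y + c.
B−A: 60a + 333b = 80.2;  C−A: −581a + 820b = −258.5.
Solving gives a = 0.625716, b = 0.128099.
Then c = 1360.8 − a·950 − b·812 = 662.35.
At (860, 2022): z_contact = 538.12 + 259.02 + 662.35 = 1459.49 m.
Depth below ground = 1824.5 − 1459.49 = 365.0 m.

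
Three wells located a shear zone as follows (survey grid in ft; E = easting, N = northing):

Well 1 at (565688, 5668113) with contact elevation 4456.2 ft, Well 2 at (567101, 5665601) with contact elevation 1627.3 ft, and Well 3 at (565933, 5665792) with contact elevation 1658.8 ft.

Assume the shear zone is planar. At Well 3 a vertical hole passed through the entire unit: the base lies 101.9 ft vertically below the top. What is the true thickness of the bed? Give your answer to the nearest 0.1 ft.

Let the plane be z = a·E + b·N + c.
Well 2−Well 1: 1413a − 2512b = −2828.9;  Well 3−Well 1: 245a − 2321b = −2797.4.
Solving gives a = 0.17311, b = 1.22353.
|∇z| = √(a²+b²) = 1.23572, so dip δ = arctan(1.23572) = 51.02°.
True thickness = vertical thickness × cos δ = 101.9 × cos 51.02° = 64.1 ft.

64.1 ft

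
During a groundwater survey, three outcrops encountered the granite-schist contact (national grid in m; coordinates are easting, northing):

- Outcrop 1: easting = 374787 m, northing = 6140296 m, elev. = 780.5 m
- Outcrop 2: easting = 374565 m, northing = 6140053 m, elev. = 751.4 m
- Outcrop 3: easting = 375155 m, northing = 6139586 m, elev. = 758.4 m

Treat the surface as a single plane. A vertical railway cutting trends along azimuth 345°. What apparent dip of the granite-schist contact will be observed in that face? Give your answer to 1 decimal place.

2.6°

Let the plane be z = a·easting + b·northing + c.
Outcrop 2−Outcrop 1: −222a − 243b = −29.1;  Outcrop 3−Outcrop 1: 368a − 710b = −22.1.
Solving gives a = 0.06189, b = 0.06321.
Unit vector along 345° is (sin 345°, cos 345°) = (-0.2588, 0.9659).
Slope in that direction = a·(-0.2588) + b·(0.9659) = 0.04503.
Apparent dip = arctan|0.04503| = 2.6° (true dip is 5.1°, so apparent ≤ true as expected).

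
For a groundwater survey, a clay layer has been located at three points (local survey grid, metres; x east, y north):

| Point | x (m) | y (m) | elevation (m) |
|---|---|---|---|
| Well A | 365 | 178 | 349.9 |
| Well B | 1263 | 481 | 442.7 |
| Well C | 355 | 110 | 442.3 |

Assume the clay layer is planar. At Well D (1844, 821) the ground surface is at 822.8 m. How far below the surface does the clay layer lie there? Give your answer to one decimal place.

528.2 m

Let the plane be z = a·x + b·y + c.
Well B−Well A: 898a + 303b = 92.8;  Well C−Well A: −10a − 68b = 92.4.
Solving gives a = 0.591164, b = −1.445759.
Then c = 349.9 − a·365 − b·178 = 391.47.
At (1844, 821): z_contact = 1090.11 − 1186.97 + 391.47 = 294.61 m.
Depth below ground = 822.8 − 294.61 = 528.2 m.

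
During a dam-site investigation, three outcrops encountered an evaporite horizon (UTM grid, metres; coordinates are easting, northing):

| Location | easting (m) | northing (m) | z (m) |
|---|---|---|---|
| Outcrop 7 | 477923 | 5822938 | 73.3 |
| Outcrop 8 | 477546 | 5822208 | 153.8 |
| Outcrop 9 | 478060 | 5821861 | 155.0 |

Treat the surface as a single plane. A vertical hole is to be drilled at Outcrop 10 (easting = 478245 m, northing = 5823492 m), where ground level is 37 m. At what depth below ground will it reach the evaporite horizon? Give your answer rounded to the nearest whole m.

Let the plane be z = a·easting + b·northing + c.
Outcrop 8−Outcrop 7: −377a − 730b = 80.5;  Outcrop 9−Outcrop 7: 137a − 1077b = 81.7.
Solving gives a = −0.05346920, b = −0.08266043.
Then c = 73.3 − a·477923 − b·5822938 = 506954.00.
At (478245, 5823492): z_contact = −25571.4 − 481372.3 + 506954.00 = 10.3 m.
Depth below ground = 37 − 10.3 = 27 m.

27 m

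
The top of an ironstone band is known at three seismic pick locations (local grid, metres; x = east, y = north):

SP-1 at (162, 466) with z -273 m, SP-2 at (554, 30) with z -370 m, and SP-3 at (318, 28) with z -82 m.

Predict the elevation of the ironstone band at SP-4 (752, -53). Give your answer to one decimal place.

Let the plane be z = a·x + b·y + c.
SP-2−SP-1: 392a − 436b = −97;  SP-3−SP-1: 156a − 438b = 191.
Solving gives a = −1.21298, b = −0.86809.
Then c = -273 − a·162 − b·466 = 328.03.
At (752, -53): z = −912.2 + 46.0 + 328.03 = -538.1 m.

-538.1 m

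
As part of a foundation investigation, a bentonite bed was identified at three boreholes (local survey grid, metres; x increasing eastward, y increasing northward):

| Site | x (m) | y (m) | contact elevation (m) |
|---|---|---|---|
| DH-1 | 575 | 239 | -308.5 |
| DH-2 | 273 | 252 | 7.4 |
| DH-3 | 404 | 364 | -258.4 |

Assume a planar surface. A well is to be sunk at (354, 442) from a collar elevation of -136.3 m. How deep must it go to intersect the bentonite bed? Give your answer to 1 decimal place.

152.8 m

Let the plane be z = a·x + b·y + c.
DH-2−DH-1: −302a + 13b = 315.9;  DH-3−DH-1: −171a + 125b = 50.1.
Solving gives a = −1.09315, b = −1.09462.
Then c = -308.5 − a·575 − b·239 = 581.67.
At (354, 442): z_contact = −386.97 − 483.82 + 581.67 = -289.12 m.
Depth below ground = -136.3 − (-289.12) = 152.8 m.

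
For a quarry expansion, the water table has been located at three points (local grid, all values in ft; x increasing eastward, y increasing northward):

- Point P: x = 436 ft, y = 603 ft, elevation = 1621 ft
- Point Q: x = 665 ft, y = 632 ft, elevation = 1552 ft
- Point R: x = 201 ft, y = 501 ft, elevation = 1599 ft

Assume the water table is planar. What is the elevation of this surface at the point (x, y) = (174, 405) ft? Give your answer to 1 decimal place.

1488.2 ft

Two edge vectors: Point P→Point Q = (229, 29, -69), Point P→Point R = (-235, -102, -22).
Normal n = (Point P→Point Q) × (Point P→Point R) = (-7676, 21253, -16543).
So ∂z/∂x = −n_x/n_z = −0.46400 and ∂z/∂y = −n_y/n_z = 1.28471.
Intercept c from Point P: 1621 + 202.31 − 774.68 = 1048.62.
At (174, 405): z = −80.7 + 520.3 + 1048.62 = 1488.2 ft.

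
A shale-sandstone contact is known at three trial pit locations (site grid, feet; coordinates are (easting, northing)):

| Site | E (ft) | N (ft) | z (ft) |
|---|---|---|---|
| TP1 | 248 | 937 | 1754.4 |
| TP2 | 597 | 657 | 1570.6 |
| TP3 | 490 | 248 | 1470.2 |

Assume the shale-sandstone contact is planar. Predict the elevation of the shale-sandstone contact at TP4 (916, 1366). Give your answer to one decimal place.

1708.3 ft

Two edge vectors: TP1→TP2 = (349, -280, -183.8), TP1→TP3 = (242, -689, -284.2).
Normal n = (TP1→TP2) × (TP1→TP3) = (-47062.2, 54706.2, -172701).
So ∂z/∂E = −n_x/n_z = −0.272507 and ∂z/∂N = −n_y/n_z = 0.316768.
Intercept c from TP1: 1754.4 + 67.58 − 296.81 = 1525.17.
At (916, 1366): z = −249.6 + 432.7 + 1525.17 = 1708.3 ft.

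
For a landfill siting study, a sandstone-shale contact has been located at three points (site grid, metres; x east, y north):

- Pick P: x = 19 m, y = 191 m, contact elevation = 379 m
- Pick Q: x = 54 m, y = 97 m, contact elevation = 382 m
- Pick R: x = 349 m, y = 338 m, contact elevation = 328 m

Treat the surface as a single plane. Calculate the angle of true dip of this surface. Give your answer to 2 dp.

Let the plane be z = a·x + b·y + c.
Pick Q−Pick P: 35a − 94b = 3;  Pick R−Pick P: 330a + 147b = −51.
Solving gives a = −0.12036, b = −0.07673.
Gradient magnitude |∇z| = √(a² + b²) = √(0.01449 + 0.00589) = 0.14274.
True dip = arctan(0.14274) = 8.12°, dipping toward ENE (azimuth ≈ 057°).

8.12°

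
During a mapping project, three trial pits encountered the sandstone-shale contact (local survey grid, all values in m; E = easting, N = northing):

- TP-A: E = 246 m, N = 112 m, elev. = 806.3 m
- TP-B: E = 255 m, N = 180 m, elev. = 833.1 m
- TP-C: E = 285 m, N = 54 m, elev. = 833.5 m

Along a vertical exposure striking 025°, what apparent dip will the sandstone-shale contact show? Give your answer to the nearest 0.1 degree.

Let the plane be z = a·E + b·N + c.
TP-B−TP-A: 9a + 68b = 26.8;  TP-C−TP-A: 39a − 58b = 27.2.
Solving gives a = 1.07246, b = 0.25217.
Unit vector along 025° is (sin 25°, cos 25°) = (0.4226, 0.9063).
Slope in that direction = a·(0.4226) + b·(0.9063) = 0.68179.
Apparent dip = arctan|0.68179| = 34.3° (true dip is 47.8°, so apparent ≤ true as expected).

34.3°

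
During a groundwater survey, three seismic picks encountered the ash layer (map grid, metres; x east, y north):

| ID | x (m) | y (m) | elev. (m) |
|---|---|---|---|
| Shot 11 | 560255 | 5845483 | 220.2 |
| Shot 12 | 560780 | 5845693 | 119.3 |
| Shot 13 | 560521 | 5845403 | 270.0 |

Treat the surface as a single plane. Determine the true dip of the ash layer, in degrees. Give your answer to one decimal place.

Let the plane be z = a·x + b·y + c.
Shot 12−Shot 11: 525a + 210b = −100.9;  Shot 13−Shot 11: 266a − 80b = 49.8.
Solving gives a = 0.02438, b = −0.54143.
Gradient magnitude |∇z| = √(a² + b²) = √(0.00059 + 0.29315) = 0.54198.
True dip = arctan(0.54198) = 28.5°, dipping toward N (azimuth ≈ 357°).

28.5°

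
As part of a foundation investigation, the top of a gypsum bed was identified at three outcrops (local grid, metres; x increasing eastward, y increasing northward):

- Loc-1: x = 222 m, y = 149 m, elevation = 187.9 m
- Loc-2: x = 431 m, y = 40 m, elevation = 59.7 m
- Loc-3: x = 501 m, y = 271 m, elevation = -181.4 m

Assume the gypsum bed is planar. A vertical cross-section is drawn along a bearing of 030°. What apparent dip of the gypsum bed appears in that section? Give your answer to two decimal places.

Two edge vectors: Loc-1→Loc-2 = (209, -109, -128.2), Loc-1→Loc-3 = (279, 122, -369.3).
Normal n = (Loc-1→Loc-2) × (Loc-1→Loc-3) = (55894.1, 41415.9, 55909).
So ∂z/∂x = −n_x/n_z = −0.99973 and ∂z/∂y = −n_y/n_z = −0.74077.
Unit vector along 030° is (sin 30°, cos 30°) = (0.5000, 0.8660).
Slope in that direction = a·(0.5000) + b·(0.8660) = −1.14140.
Apparent dip = arctan|1.14140| = 48.78° (true dip is 51.2°, so apparent ≤ true as expected).

48.78°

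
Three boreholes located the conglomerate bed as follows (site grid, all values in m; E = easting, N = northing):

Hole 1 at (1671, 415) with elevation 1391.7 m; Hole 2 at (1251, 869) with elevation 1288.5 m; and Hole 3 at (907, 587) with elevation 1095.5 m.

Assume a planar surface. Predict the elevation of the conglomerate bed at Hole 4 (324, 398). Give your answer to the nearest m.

Let the plane be z = a·E + b·N + c.
Hole 2−Hole 1: −420a + 454b = −103.2;  Hole 3−Hole 1: −764a + 172b = −296.2.
Solving gives a = 0.42505, b = 0.16590.
Then c = 1391.7 − a·1671 − b·415 = 612.60.
At (324, 398): z = 137.7 + 66.0 + 612.60 = 816.3 m.

816 m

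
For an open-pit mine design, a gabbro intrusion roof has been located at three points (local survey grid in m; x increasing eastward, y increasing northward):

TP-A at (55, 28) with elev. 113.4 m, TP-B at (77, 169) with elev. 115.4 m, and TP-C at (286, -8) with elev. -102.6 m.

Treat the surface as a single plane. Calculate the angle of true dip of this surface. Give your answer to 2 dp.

42.74°

Two edge vectors: TP-A→TP-B = (22, 141, 2), TP-A→TP-C = (231, -36, -216).
Normal n = (TP-A→TP-B) × (TP-A→TP-C) = (-30384, 5214, -33363).
So ∂z/∂x = −n_x/n_z = −0.91071 and ∂z/∂y = −n_y/n_z = 0.15628.
Gradient magnitude |∇z| = √(a² + b²) = √(0.82939 + 0.02442) = 0.92402.
True dip = arctan(0.92402) = 42.74°, dipping toward E (azimuth ≈ 100°).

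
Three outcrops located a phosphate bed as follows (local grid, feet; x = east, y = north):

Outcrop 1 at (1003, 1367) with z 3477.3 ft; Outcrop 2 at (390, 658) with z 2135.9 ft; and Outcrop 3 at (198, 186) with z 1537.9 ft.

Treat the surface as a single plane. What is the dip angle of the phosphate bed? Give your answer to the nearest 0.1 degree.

57.0°

Let the plane be z = a·x + b·y + c.
Outcrop 2−Outcrop 1: −613a − 709b = −1341.4;  Outcrop 3−Outcrop 1: −805a − 1181b = −1939.4.
Solving gives a = 1.36520, b = 0.71162.
Gradient magnitude |∇z| = √(a² + b²) = √(1.86376 + 0.50640) = 1.53953.
True dip = arctan(1.53953) = 57.0°, dipping toward WSW (azimuth ≈ 242°).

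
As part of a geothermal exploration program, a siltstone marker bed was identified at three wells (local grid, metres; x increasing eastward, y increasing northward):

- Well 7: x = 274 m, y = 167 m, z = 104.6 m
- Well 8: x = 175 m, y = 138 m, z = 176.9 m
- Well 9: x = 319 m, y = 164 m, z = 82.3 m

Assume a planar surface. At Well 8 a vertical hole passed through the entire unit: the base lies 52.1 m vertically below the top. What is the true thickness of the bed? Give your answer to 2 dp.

Let the plane be z = a·x + b·y + c.
Well 8−Well 7: −99a − 29b = 72.3;  Well 9−Well 7: 45a − 3b = −22.3.
Solving gives a = −0.53908, b = −0.65281.
|∇z| = √(a²+b²) = 0.84662, so dip δ = arctan(0.84662) = 40.25°.
True thickness = vertical thickness × cos δ = 52.1 × cos 40.25° = 39.76 m.

39.76 m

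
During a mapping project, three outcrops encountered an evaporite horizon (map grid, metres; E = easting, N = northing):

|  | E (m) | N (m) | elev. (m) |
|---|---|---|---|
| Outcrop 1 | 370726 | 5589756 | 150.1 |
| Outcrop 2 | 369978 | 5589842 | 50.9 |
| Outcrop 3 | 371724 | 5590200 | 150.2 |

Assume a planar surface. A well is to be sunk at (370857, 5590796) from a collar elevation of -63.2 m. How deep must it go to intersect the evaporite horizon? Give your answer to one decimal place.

19.1 m

Let the plane be z = a·E + b·N + c.
Outcrop 2−Outcrop 1: −748a + 86b = −99.2;  Outcrop 3−Outcrop 1: 998a + 444b = 0.1.
Solving gives a = 0.105406039, b = −0.236700962.
Then c = 150.1 − a·370726 − b·5589756 = 1284173.96.
At (370857, 5590796): z_contact = 39090.57 − 1323346.79 + 1284173.96 = -82.26 m.
Depth below ground = -63.2 − (-82.26) = 19.1 m.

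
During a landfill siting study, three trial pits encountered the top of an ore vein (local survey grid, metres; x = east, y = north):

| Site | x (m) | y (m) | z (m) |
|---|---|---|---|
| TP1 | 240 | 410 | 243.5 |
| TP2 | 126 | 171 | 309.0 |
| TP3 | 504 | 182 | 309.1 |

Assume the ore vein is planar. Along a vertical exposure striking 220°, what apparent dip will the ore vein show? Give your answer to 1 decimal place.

11.7°

Let the plane be z = a·x + b·y + c.
TP2−TP1: −114a − 239b = 65.5;  TP3−TP1: 264a − 228b = 65.6.
Solving gives a = 0.00836, b = −0.27804.
Unit vector along 220° is (sin 220°, cos 220°) = (-0.6428, -0.7660).
Slope in that direction = a·(-0.6428) + b·(-0.7660) = 0.20762.
Apparent dip = arctan|0.20762| = 11.7° (true dip is 15.5°, so apparent ≤ true as expected).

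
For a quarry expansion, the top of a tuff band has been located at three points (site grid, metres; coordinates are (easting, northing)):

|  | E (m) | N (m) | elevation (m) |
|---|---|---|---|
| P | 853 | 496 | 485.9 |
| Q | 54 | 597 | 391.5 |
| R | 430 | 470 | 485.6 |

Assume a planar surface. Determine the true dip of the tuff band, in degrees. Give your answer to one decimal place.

Two edge vectors: P→Q = (-799, 101, -94.4), P→R = (-423, -26, -0.3).
Normal n = (P→Q) × (P→R) = (-2484.7, 39691.5, 63497).
So ∂z/∂E = −n_x/n_z = 0.03913 and ∂z/∂N = −n_y/n_z = −0.62509.
Gradient magnitude |∇z| = √(a² + b²) = √(0.00153 + 0.39074) = 0.62632.
True dip = arctan(0.62632) = 32.1°, dipping toward N (azimuth ≈ 356°).

32.1°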